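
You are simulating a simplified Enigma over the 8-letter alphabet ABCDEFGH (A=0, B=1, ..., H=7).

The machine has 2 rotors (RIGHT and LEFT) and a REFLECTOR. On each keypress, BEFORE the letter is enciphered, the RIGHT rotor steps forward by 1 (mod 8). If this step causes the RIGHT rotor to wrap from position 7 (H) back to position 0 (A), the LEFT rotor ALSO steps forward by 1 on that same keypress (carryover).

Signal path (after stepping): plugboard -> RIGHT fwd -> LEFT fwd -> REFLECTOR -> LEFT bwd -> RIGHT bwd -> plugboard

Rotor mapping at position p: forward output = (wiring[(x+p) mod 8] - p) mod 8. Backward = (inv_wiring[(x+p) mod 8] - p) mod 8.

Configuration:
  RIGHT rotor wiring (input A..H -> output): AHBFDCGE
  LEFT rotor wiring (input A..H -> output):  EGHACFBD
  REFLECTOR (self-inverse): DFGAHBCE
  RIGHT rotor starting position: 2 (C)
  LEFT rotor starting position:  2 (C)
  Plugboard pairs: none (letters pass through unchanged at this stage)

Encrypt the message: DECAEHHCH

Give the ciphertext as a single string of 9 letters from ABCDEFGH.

Char 1 ('D'): step: R->3, L=2; D->plug->D->R->D->L->D->refl->A->L'->C->R'->A->plug->A
Char 2 ('E'): step: R->4, L=2; E->plug->E->R->E->L->H->refl->E->L'->H->R'->A->plug->A
Char 3 ('C'): step: R->5, L=2; C->plug->C->R->H->L->E->refl->H->L'->E->R'->F->plug->F
Char 4 ('A'): step: R->6, L=2; A->plug->A->R->A->L->F->refl->B->L'->F->R'->G->plug->G
Char 5 ('E'): step: R->7, L=2; E->plug->E->R->G->L->C->refl->G->L'->B->R'->B->plug->B
Char 6 ('H'): step: R->0, L->3 (L advanced); H->plug->H->R->E->L->A->refl->D->L'->G->R'->G->plug->G
Char 7 ('H'): step: R->1, L=3; H->plug->H->R->H->L->E->refl->H->L'->B->R'->E->plug->E
Char 8 ('C'): step: R->2, L=3; C->plug->C->R->B->L->H->refl->E->L'->H->R'->A->plug->A
Char 9 ('H'): step: R->3, L=3; H->plug->H->R->G->L->D->refl->A->L'->E->R'->G->plug->G

Answer: AAFGBGEAG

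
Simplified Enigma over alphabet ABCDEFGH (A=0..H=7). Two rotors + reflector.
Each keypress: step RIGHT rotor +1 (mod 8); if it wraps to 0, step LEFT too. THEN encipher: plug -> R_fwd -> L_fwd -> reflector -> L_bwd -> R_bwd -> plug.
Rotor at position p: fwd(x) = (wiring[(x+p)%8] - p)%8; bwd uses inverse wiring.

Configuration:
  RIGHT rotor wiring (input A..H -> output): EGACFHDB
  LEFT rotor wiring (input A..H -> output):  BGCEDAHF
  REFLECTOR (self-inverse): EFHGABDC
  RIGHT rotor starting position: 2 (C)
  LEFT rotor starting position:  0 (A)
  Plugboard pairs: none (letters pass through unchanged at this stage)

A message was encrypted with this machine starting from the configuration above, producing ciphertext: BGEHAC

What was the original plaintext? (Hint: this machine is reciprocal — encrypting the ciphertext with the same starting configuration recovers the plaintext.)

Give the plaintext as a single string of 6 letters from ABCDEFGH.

Char 1 ('B'): step: R->3, L=0; B->plug->B->R->C->L->C->refl->H->L'->G->R'->E->plug->E
Char 2 ('G'): step: R->4, L=0; G->plug->G->R->E->L->D->refl->G->L'->B->R'->A->plug->A
Char 3 ('E'): step: R->5, L=0; E->plug->E->R->B->L->G->refl->D->L'->E->R'->C->plug->C
Char 4 ('H'): step: R->6, L=0; H->plug->H->R->B->L->G->refl->D->L'->E->R'->F->plug->F
Char 5 ('A'): step: R->7, L=0; A->plug->A->R->C->L->C->refl->H->L'->G->R'->F->plug->F
Char 6 ('C'): step: R->0, L->1 (L advanced); C->plug->C->R->A->L->F->refl->B->L'->B->R'->H->plug->H

Answer: EACFFH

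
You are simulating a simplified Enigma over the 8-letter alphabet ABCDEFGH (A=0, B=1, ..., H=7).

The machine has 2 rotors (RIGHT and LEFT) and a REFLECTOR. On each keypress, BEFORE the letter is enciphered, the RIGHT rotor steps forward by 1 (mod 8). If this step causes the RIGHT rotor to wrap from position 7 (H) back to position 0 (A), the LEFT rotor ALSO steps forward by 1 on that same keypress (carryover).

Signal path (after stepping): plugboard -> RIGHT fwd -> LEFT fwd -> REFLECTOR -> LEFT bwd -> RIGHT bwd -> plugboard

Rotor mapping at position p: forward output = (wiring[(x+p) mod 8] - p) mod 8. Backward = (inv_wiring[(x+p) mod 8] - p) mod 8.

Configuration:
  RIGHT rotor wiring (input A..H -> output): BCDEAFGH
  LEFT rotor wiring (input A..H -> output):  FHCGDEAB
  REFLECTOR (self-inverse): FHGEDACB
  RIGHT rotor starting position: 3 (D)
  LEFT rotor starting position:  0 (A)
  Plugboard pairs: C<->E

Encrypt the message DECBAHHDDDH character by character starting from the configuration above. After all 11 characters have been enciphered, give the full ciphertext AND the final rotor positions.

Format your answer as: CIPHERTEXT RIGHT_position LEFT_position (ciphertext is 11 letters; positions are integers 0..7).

Char 1 ('D'): step: R->4, L=0; D->plug->D->R->D->L->G->refl->C->L'->C->R'->C->plug->E
Char 2 ('E'): step: R->5, L=0; E->plug->C->R->C->L->C->refl->G->L'->D->R'->H->plug->H
Char 3 ('C'): step: R->6, L=0; C->plug->E->R->F->L->E->refl->D->L'->E->R'->D->plug->D
Char 4 ('B'): step: R->7, L=0; B->plug->B->R->C->L->C->refl->G->L'->D->R'->C->plug->E
Char 5 ('A'): step: R->0, L->1 (L advanced); A->plug->A->R->B->L->B->refl->H->L'->F->R'->F->plug->F
Char 6 ('H'): step: R->1, L=1; H->plug->H->R->A->L->G->refl->C->L'->D->R'->C->plug->E
Char 7 ('H'): step: R->2, L=1; H->plug->H->R->A->L->G->refl->C->L'->D->R'->D->plug->D
Char 8 ('D'): step: R->3, L=1; D->plug->D->R->D->L->C->refl->G->L'->A->R'->H->plug->H
Char 9 ('D'): step: R->4, L=1; D->plug->D->R->D->L->C->refl->G->L'->A->R'->H->plug->H
Char 10 ('D'): step: R->5, L=1; D->plug->D->R->E->L->D->refl->E->L'->H->R'->G->plug->G
Char 11 ('H'): step: R->6, L=1; H->plug->H->R->H->L->E->refl->D->L'->E->R'->D->plug->D
Final: ciphertext=EHDEFEDHHGD, RIGHT=6, LEFT=1

Answer: EHDEFEDHHGD 6 1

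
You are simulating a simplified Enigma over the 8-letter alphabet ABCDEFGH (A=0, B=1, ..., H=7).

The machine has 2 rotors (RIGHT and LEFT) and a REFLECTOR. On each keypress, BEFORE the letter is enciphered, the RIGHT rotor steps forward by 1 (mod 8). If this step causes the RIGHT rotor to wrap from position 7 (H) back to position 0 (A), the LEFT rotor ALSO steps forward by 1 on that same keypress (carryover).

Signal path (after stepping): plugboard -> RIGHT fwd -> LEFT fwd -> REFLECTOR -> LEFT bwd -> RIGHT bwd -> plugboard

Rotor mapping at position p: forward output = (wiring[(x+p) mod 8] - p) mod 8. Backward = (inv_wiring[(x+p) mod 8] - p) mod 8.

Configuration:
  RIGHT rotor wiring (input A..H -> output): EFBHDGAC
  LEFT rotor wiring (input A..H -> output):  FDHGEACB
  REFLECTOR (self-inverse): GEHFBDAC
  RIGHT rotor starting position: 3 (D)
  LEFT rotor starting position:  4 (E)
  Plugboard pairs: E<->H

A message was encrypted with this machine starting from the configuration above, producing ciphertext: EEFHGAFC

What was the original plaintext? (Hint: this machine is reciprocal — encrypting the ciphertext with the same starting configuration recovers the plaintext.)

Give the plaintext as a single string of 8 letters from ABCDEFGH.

Char 1 ('E'): step: R->4, L=4; E->plug->H->R->D->L->F->refl->D->L'->G->R'->D->plug->D
Char 2 ('E'): step: R->5, L=4; E->plug->H->R->G->L->D->refl->F->L'->D->R'->B->plug->B
Char 3 ('F'): step: R->6, L=4; F->plug->F->R->B->L->E->refl->B->L'->E->R'->B->plug->B
Char 4 ('H'): step: R->7, L=4; H->plug->E->R->A->L->A->refl->G->L'->C->R'->D->plug->D
Char 5 ('G'): step: R->0, L->5 (L advanced); G->plug->G->R->A->L->D->refl->F->L'->B->R'->C->plug->C
Char 6 ('A'): step: R->1, L=5; A->plug->A->R->E->L->G->refl->A->L'->D->R'->H->plug->E
Char 7 ('F'): step: R->2, L=5; F->plug->F->R->A->L->D->refl->F->L'->B->R'->C->plug->C
Char 8 ('C'): step: R->3, L=5; C->plug->C->R->D->L->A->refl->G->L'->E->R'->A->plug->A

Answer: DBBDCECA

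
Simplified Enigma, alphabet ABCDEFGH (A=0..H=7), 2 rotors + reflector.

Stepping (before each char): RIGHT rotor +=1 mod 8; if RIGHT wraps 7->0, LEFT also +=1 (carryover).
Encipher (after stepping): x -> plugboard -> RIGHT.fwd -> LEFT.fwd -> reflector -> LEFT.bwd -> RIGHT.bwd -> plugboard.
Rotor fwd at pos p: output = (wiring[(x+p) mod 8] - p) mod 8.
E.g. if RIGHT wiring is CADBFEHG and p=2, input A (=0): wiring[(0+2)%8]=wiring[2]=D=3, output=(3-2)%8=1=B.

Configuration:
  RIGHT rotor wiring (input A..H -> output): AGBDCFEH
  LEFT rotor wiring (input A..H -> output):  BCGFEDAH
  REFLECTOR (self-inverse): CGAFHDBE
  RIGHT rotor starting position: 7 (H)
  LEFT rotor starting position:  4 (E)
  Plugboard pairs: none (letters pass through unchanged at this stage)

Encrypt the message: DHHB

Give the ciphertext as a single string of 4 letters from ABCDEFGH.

Answer: HFBG

Derivation:
Char 1 ('D'): step: R->0, L->5 (L advanced); D->plug->D->R->D->L->E->refl->H->L'->H->R'->H->plug->H
Char 2 ('H'): step: R->1, L=5; H->plug->H->R->H->L->H->refl->E->L'->D->R'->F->plug->F
Char 3 ('H'): step: R->2, L=5; H->plug->H->R->E->L->F->refl->D->L'->B->R'->B->plug->B
Char 4 ('B'): step: R->3, L=5; B->plug->B->R->H->L->H->refl->E->L'->D->R'->G->plug->G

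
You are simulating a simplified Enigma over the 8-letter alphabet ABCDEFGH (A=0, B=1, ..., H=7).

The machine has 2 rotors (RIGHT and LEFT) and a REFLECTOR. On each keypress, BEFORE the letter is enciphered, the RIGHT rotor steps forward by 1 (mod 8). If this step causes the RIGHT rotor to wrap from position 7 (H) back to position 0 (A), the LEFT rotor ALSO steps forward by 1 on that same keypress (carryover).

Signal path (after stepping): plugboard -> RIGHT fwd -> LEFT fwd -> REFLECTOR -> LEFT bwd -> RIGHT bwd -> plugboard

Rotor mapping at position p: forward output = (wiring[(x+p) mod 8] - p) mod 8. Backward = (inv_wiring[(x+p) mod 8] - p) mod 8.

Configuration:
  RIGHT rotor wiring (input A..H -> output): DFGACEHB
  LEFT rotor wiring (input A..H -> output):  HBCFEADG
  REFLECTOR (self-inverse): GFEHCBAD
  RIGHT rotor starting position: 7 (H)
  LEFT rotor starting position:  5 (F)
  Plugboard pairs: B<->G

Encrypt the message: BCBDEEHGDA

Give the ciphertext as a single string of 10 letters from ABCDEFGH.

Char 1 ('B'): step: R->0, L->6 (L advanced); B->plug->G->R->H->L->C->refl->E->L'->E->R'->F->plug->F
Char 2 ('C'): step: R->1, L=6; C->plug->C->R->H->L->C->refl->E->L'->E->R'->A->plug->A
Char 3 ('B'): step: R->2, L=6; B->plug->G->R->B->L->A->refl->G->L'->G->R'->B->plug->G
Char 4 ('D'): step: R->3, L=6; D->plug->D->R->E->L->E->refl->C->L'->H->R'->B->plug->G
Char 5 ('E'): step: R->4, L=6; E->plug->E->R->H->L->C->refl->E->L'->E->R'->H->plug->H
Char 6 ('E'): step: R->5, L=6; E->plug->E->R->A->L->F->refl->B->L'->C->R'->B->plug->G
Char 7 ('H'): step: R->6, L=6; H->plug->H->R->G->L->G->refl->A->L'->B->R'->A->plug->A
Char 8 ('G'): step: R->7, L=6; G->plug->B->R->E->L->E->refl->C->L'->H->R'->D->plug->D
Char 9 ('D'): step: R->0, L->7 (L advanced); D->plug->D->R->A->L->H->refl->D->L'->D->R'->A->plug->A
Char 10 ('A'): step: R->1, L=7; A->plug->A->R->E->L->G->refl->A->L'->B->R'->D->plug->D

Answer: FAGGHGADAD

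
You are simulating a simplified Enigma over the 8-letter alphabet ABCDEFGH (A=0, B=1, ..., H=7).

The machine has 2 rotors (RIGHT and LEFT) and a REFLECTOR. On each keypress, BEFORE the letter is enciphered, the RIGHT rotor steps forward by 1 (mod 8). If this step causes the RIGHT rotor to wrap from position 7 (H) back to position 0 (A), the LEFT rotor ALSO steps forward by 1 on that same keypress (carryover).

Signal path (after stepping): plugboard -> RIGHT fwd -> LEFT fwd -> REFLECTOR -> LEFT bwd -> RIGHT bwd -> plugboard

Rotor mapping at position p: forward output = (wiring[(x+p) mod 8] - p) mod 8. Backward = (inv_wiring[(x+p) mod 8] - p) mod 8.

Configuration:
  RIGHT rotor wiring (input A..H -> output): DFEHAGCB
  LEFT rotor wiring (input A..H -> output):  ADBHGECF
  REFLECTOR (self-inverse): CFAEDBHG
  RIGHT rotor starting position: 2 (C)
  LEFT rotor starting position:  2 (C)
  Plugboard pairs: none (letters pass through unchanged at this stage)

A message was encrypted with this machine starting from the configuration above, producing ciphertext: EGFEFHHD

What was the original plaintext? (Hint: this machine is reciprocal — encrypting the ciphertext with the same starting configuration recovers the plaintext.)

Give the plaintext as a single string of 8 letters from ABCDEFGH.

Answer: FCAHGEEC

Derivation:
Char 1 ('E'): step: R->3, L=2; E->plug->E->R->G->L->G->refl->H->L'->A->R'->F->plug->F
Char 2 ('G'): step: R->4, L=2; G->plug->G->R->A->L->H->refl->G->L'->G->R'->C->plug->C
Char 3 ('F'): step: R->5, L=2; F->plug->F->R->H->L->B->refl->F->L'->B->R'->A->plug->A
Char 4 ('E'): step: R->6, L=2; E->plug->E->R->G->L->G->refl->H->L'->A->R'->H->plug->H
Char 5 ('F'): step: R->7, L=2; F->plug->F->R->B->L->F->refl->B->L'->H->R'->G->plug->G
Char 6 ('H'): step: R->0, L->3 (L advanced); H->plug->H->R->B->L->D->refl->E->L'->A->R'->E->plug->E
Char 7 ('H'): step: R->1, L=3; H->plug->H->R->C->L->B->refl->F->L'->F->R'->E->plug->E
Char 8 ('D'): step: R->2, L=3; D->plug->D->R->E->L->C->refl->A->L'->G->R'->C->plug->C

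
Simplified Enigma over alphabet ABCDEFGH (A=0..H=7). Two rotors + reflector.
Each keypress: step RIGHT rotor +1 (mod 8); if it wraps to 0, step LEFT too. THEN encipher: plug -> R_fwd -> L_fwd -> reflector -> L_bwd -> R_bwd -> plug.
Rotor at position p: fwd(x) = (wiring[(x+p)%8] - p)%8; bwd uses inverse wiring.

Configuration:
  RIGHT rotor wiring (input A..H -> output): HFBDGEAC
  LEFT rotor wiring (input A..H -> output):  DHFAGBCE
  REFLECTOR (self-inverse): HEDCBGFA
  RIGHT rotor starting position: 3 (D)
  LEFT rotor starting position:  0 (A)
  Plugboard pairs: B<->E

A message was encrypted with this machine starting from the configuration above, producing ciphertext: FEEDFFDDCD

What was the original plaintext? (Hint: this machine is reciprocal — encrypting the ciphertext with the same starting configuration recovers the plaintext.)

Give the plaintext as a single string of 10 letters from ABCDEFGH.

Char 1 ('F'): step: R->4, L=0; F->plug->F->R->B->L->H->refl->A->L'->D->R'->E->plug->B
Char 2 ('E'): step: R->5, L=0; E->plug->B->R->D->L->A->refl->H->L'->B->R'->H->plug->H
Char 3 ('E'): step: R->6, L=0; E->plug->B->R->E->L->G->refl->F->L'->C->R'->A->plug->A
Char 4 ('D'): step: R->7, L=0; D->plug->D->R->C->L->F->refl->G->L'->E->R'->E->plug->B
Char 5 ('F'): step: R->0, L->1 (L advanced); F->plug->F->R->E->L->A->refl->H->L'->C->R'->H->plug->H
Char 6 ('F'): step: R->1, L=1; F->plug->F->R->H->L->C->refl->D->L'->G->R'->H->plug->H
Char 7 ('D'): step: R->2, L=1; D->plug->D->R->C->L->H->refl->A->L'->E->R'->C->plug->C
Char 8 ('D'): step: R->3, L=1; D->plug->D->R->F->L->B->refl->E->L'->B->R'->C->plug->C
Char 9 ('C'): step: R->4, L=1; C->plug->C->R->E->L->A->refl->H->L'->C->R'->A->plug->A
Char 10 ('D'): step: R->5, L=1; D->plug->D->R->C->L->H->refl->A->L'->E->R'->F->plug->F

Answer: BHABHHCCAF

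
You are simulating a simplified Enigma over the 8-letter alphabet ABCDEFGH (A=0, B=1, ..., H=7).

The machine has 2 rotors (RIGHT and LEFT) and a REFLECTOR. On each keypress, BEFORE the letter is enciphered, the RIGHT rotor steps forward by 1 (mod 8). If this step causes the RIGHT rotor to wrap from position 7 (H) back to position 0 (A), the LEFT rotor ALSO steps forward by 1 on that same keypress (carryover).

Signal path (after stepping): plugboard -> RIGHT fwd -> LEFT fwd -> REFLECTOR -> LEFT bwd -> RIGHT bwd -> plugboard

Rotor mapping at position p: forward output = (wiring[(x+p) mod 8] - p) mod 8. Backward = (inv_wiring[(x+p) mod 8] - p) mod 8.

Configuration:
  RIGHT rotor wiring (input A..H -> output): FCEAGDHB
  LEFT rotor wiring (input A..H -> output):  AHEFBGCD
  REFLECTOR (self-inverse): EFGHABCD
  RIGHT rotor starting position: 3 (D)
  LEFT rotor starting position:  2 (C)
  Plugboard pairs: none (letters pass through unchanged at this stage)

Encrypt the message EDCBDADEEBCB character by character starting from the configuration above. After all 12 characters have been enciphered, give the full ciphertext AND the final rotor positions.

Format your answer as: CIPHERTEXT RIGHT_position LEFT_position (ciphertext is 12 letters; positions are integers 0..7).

Char 1 ('E'): step: R->4, L=2; E->plug->E->R->B->L->D->refl->H->L'->C->R'->A->plug->A
Char 2 ('D'): step: R->5, L=2; D->plug->D->R->A->L->C->refl->G->L'->G->R'->A->plug->A
Char 3 ('C'): step: R->6, L=2; C->plug->C->R->H->L->F->refl->B->L'->F->R'->H->plug->H
Char 4 ('B'): step: R->7, L=2; B->plug->B->R->G->L->G->refl->C->L'->A->R'->H->plug->H
Char 5 ('D'): step: R->0, L->3 (L advanced); D->plug->D->R->A->L->C->refl->G->L'->B->R'->H->plug->H
Char 6 ('A'): step: R->1, L=3; A->plug->A->R->B->L->G->refl->C->L'->A->R'->G->plug->G
Char 7 ('D'): step: R->2, L=3; D->plug->D->R->B->L->G->refl->C->L'->A->R'->H->plug->H
Char 8 ('E'): step: R->3, L=3; E->plug->E->R->G->L->E->refl->A->L'->E->R'->D->plug->D
Char 9 ('E'): step: R->4, L=3; E->plug->E->R->B->L->G->refl->C->L'->A->R'->G->plug->G
Char 10 ('B'): step: R->5, L=3; B->plug->B->R->C->L->D->refl->H->L'->D->R'->G->plug->G
Char 11 ('C'): step: R->6, L=3; C->plug->C->R->H->L->B->refl->F->L'->F->R'->H->plug->H
Char 12 ('B'): step: R->7, L=3; B->plug->B->R->G->L->E->refl->A->L'->E->R'->G->plug->G
Final: ciphertext=AAHHHGHDGGHG, RIGHT=7, LEFT=3

Answer: AAHHHGHDGGHG 7 3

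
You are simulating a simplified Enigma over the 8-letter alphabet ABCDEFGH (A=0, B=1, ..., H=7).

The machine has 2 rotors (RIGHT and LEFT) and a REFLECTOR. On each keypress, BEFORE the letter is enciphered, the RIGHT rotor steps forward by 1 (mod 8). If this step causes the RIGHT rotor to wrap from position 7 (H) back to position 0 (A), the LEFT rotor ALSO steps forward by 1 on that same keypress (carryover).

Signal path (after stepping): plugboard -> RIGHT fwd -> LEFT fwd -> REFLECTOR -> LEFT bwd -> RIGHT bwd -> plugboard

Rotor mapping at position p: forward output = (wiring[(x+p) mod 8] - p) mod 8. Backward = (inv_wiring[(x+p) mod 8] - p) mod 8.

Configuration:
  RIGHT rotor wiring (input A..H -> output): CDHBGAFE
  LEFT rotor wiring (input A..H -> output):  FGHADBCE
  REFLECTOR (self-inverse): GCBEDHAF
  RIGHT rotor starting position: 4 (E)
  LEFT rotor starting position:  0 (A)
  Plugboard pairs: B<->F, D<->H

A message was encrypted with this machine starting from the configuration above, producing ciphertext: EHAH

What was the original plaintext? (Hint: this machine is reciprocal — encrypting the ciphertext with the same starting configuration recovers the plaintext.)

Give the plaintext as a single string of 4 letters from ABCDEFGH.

Char 1 ('E'): step: R->5, L=0; E->plug->E->R->G->L->C->refl->B->L'->F->R'->D->plug->H
Char 2 ('H'): step: R->6, L=0; H->plug->D->R->F->L->B->refl->C->L'->G->R'->B->plug->F
Char 3 ('A'): step: R->7, L=0; A->plug->A->R->F->L->B->refl->C->L'->G->R'->H->plug->D
Char 4 ('H'): step: R->0, L->1 (L advanced); H->plug->D->R->B->L->G->refl->A->L'->E->R'->H->plug->D

Answer: HFDD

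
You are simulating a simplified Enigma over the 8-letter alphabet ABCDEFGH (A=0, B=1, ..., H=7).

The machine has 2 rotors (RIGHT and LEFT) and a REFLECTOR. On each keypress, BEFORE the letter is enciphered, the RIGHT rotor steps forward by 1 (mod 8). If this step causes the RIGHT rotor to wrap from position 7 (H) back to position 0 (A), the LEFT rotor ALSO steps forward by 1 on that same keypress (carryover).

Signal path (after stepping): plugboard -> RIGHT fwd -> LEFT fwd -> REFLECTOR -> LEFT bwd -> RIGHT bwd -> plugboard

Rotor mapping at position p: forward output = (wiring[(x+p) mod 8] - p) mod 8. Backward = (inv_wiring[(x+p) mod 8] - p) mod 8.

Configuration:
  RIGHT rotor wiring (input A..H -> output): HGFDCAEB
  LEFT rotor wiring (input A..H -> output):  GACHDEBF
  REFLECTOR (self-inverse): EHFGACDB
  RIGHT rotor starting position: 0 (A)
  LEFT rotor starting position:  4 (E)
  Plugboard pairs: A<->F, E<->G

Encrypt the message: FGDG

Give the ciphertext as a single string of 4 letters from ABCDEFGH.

Char 1 ('F'): step: R->1, L=4; F->plug->A->R->F->L->E->refl->A->L'->B->R'->D->plug->D
Char 2 ('G'): step: R->2, L=4; G->plug->E->R->C->L->F->refl->C->L'->E->R'->H->plug->H
Char 3 ('D'): step: R->3, L=4; D->plug->D->R->B->L->A->refl->E->L'->F->R'->C->plug->C
Char 4 ('G'): step: R->4, L=4; G->plug->E->R->D->L->B->refl->H->L'->A->R'->C->plug->C

Answer: DHCC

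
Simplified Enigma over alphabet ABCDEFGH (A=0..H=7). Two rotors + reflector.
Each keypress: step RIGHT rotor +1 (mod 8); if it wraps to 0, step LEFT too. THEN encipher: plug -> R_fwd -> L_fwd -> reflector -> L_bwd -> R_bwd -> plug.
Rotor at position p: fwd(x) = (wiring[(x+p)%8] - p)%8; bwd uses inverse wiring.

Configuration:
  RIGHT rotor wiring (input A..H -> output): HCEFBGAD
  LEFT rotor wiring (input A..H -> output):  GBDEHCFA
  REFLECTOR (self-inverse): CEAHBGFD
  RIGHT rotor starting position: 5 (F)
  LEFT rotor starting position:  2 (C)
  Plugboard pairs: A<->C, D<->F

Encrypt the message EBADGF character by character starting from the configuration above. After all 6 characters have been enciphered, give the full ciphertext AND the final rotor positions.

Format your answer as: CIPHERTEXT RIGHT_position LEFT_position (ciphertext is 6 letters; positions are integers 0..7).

Char 1 ('E'): step: R->6, L=2; E->plug->E->R->G->L->E->refl->B->L'->A->R'->H->plug->H
Char 2 ('B'): step: R->7, L=2; B->plug->B->R->A->L->B->refl->E->L'->G->R'->E->plug->E
Char 3 ('A'): step: R->0, L->3 (L advanced); A->plug->C->R->E->L->F->refl->G->L'->G->R'->F->plug->D
Char 4 ('D'): step: R->1, L=3; D->plug->F->R->H->L->A->refl->C->L'->D->R'->B->plug->B
Char 5 ('G'): step: R->2, L=3; G->plug->G->R->F->L->D->refl->H->L'->C->R'->A->plug->C
Char 6 ('F'): step: R->3, L=3; F->plug->D->R->F->L->D->refl->H->L'->C->R'->A->plug->C
Final: ciphertext=HEDBCC, RIGHT=3, LEFT=3

Answer: HEDBCC 3 3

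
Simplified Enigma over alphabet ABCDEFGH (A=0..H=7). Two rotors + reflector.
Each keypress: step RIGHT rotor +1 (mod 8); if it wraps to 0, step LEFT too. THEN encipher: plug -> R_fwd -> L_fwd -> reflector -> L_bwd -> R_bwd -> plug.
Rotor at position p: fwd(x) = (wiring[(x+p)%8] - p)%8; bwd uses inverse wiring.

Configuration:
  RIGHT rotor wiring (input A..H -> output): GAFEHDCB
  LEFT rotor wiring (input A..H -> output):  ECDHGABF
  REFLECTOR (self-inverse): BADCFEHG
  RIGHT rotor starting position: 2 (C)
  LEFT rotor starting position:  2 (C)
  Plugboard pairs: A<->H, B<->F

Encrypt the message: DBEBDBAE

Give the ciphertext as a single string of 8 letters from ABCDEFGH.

Char 1 ('D'): step: R->3, L=2; D->plug->D->R->H->L->A->refl->B->L'->A->R'->C->plug->C
Char 2 ('B'): step: R->4, L=2; B->plug->F->R->E->L->H->refl->G->L'->D->R'->A->plug->H
Char 3 ('E'): step: R->5, L=2; E->plug->E->R->D->L->G->refl->H->L'->E->R'->C->plug->C
Char 4 ('B'): step: R->6, L=2; B->plug->F->R->G->L->C->refl->D->L'->F->R'->H->plug->A
Char 5 ('D'): step: R->7, L=2; D->plug->D->R->G->L->C->refl->D->L'->F->R'->E->plug->E
Char 6 ('B'): step: R->0, L->3 (L advanced); B->plug->F->R->D->L->G->refl->H->L'->G->R'->A->plug->H
Char 7 ('A'): step: R->1, L=3; A->plug->H->R->F->L->B->refl->A->L'->H->R'->A->plug->H
Char 8 ('E'): step: R->2, L=3; E->plug->E->R->A->L->E->refl->F->L'->C->R'->B->plug->F

Answer: CHCAEHHF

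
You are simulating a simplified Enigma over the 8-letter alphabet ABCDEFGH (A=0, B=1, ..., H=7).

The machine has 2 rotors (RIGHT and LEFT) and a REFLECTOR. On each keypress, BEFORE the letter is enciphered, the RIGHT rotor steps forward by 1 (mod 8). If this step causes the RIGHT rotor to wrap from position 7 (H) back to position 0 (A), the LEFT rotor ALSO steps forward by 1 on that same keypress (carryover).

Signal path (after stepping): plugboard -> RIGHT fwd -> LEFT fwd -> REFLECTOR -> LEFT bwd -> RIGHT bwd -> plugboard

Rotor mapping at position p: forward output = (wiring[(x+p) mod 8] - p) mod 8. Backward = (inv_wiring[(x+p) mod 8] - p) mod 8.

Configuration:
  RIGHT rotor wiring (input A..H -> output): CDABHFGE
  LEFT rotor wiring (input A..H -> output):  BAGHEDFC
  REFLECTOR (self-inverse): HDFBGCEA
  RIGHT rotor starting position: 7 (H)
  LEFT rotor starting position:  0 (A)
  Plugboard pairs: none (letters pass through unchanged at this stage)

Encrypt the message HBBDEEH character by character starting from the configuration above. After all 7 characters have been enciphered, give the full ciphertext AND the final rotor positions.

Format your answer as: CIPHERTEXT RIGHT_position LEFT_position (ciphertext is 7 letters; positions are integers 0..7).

Answer: DCGAAFA 6 1

Derivation:
Char 1 ('H'): step: R->0, L->1 (L advanced); H->plug->H->R->E->L->C->refl->F->L'->B->R'->D->plug->D
Char 2 ('B'): step: R->1, L=1; B->plug->B->R->H->L->A->refl->H->L'->A->R'->C->plug->C
Char 3 ('B'): step: R->2, L=1; B->plug->B->R->H->L->A->refl->H->L'->A->R'->G->plug->G
Char 4 ('D'): step: R->3, L=1; D->plug->D->R->D->L->D->refl->B->L'->G->R'->A->plug->A
Char 5 ('E'): step: R->4, L=1; E->plug->E->R->G->L->B->refl->D->L'->D->R'->A->plug->A
Char 6 ('E'): step: R->5, L=1; E->plug->E->R->G->L->B->refl->D->L'->D->R'->F->plug->F
Char 7 ('H'): step: R->6, L=1; H->plug->H->R->H->L->A->refl->H->L'->A->R'->A->plug->A
Final: ciphertext=DCGAAFA, RIGHT=6, LEFT=1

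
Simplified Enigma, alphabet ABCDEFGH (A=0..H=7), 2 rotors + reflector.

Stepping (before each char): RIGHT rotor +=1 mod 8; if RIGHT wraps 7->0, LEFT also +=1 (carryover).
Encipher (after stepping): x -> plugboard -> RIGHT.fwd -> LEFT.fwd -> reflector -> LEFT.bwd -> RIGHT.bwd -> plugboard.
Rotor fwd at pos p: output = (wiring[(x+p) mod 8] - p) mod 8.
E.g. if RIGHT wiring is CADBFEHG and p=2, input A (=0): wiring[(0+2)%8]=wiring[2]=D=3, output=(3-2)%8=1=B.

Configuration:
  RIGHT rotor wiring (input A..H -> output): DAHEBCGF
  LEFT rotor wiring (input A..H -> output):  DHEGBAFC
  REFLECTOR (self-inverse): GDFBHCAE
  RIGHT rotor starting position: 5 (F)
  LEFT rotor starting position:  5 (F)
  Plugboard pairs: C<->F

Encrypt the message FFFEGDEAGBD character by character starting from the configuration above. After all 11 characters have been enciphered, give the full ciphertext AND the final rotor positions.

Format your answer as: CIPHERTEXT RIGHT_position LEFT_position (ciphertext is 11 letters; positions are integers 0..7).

Answer: BGCDDBFHCEE 0 7

Derivation:
Char 1 ('F'): step: R->6, L=5; F->plug->C->R->F->L->H->refl->E->L'->H->R'->B->plug->B
Char 2 ('F'): step: R->7, L=5; F->plug->C->R->B->L->A->refl->G->L'->D->R'->G->plug->G
Char 3 ('F'): step: R->0, L->6 (L advanced); F->plug->C->R->H->L->C->refl->F->L'->C->R'->F->plug->C
Char 4 ('E'): step: R->1, L=6; E->plug->E->R->B->L->E->refl->H->L'->A->R'->D->plug->D
Char 5 ('G'): step: R->2, L=6; G->plug->G->R->B->L->E->refl->H->L'->A->R'->D->plug->D
Char 6 ('D'): step: R->3, L=6; D->plug->D->R->D->L->B->refl->D->L'->G->R'->B->plug->B
Char 7 ('E'): step: R->4, L=6; E->plug->E->R->H->L->C->refl->F->L'->C->R'->C->plug->F
Char 8 ('A'): step: R->5, L=6; A->plug->A->R->F->L->A->refl->G->L'->E->R'->H->plug->H
Char 9 ('G'): step: R->6, L=6; G->plug->G->R->D->L->B->refl->D->L'->G->R'->F->plug->C
Char 10 ('B'): step: R->7, L=6; B->plug->B->R->E->L->G->refl->A->L'->F->R'->E->plug->E
Char 11 ('D'): step: R->0, L->7 (L advanced); D->plug->D->R->E->L->H->refl->E->L'->B->R'->E->plug->E
Final: ciphertext=BGCDDBFHCEE, RIGHT=0, LEFT=7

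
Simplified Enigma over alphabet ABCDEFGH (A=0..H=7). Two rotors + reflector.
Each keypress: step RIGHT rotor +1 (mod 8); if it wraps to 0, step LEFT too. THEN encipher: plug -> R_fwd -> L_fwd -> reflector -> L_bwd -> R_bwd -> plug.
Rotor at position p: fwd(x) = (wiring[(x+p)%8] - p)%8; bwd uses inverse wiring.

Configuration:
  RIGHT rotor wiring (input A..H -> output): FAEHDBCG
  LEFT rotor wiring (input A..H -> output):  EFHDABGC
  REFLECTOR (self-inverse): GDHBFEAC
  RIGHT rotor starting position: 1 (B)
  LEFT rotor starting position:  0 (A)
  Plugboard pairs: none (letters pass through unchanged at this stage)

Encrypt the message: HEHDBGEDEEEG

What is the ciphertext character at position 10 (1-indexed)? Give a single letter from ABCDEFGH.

Char 1 ('H'): step: R->2, L=0; H->plug->H->R->G->L->G->refl->A->L'->E->R'->F->plug->F
Char 2 ('E'): step: R->3, L=0; E->plug->E->R->D->L->D->refl->B->L'->F->R'->G->plug->G
Char 3 ('H'): step: R->4, L=0; H->plug->H->R->D->L->D->refl->B->L'->F->R'->B->plug->B
Char 4 ('D'): step: R->5, L=0; D->plug->D->R->A->L->E->refl->F->L'->B->R'->C->plug->C
Char 5 ('B'): step: R->6, L=0; B->plug->B->R->A->L->E->refl->F->L'->B->R'->F->plug->F
Char 6 ('G'): step: R->7, L=0; G->plug->G->R->C->L->H->refl->C->L'->H->R'->A->plug->A
Char 7 ('E'): step: R->0, L->1 (L advanced); E->plug->E->R->D->L->H->refl->C->L'->C->R'->G->plug->G
Char 8 ('D'): step: R->1, L=1; D->plug->D->R->C->L->C->refl->H->L'->D->R'->B->plug->B
Char 9 ('E'): step: R->2, L=1; E->plug->E->R->A->L->E->refl->F->L'->F->R'->B->plug->B
Char 10 ('E'): step: R->3, L=1; E->plug->E->R->D->L->H->refl->C->L'->C->R'->F->plug->F

F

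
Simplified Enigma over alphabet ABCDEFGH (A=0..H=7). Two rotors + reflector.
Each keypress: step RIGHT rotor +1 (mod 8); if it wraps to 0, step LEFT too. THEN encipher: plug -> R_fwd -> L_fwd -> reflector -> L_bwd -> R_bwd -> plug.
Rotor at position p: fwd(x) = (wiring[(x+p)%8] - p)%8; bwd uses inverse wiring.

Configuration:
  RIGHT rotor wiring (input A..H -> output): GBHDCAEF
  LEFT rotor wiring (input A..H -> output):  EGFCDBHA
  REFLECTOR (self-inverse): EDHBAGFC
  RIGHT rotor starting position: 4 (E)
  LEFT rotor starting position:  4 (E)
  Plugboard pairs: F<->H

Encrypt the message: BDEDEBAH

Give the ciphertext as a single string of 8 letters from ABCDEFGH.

Answer: DGHBBHCC

Derivation:
Char 1 ('B'): step: R->5, L=4; B->plug->B->R->H->L->G->refl->F->L'->B->R'->D->plug->D
Char 2 ('D'): step: R->6, L=4; D->plug->D->R->D->L->E->refl->A->L'->E->R'->G->plug->G
Char 3 ('E'): step: R->7, L=4; E->plug->E->R->E->L->A->refl->E->L'->D->R'->F->plug->H
Char 4 ('D'): step: R->0, L->5 (L advanced); D->plug->D->R->D->L->H->refl->C->L'->B->R'->B->plug->B
Char 5 ('E'): step: R->1, L=5; E->plug->E->R->H->L->G->refl->F->L'->G->R'->B->plug->B
Char 6 ('B'): step: R->2, L=5; B->plug->B->R->B->L->C->refl->H->L'->D->R'->F->plug->H
Char 7 ('A'): step: R->3, L=5; A->plug->A->R->A->L->E->refl->A->L'->F->R'->C->plug->C
Char 8 ('H'): step: R->4, L=5; H->plug->F->R->F->L->A->refl->E->L'->A->R'->C->plug->C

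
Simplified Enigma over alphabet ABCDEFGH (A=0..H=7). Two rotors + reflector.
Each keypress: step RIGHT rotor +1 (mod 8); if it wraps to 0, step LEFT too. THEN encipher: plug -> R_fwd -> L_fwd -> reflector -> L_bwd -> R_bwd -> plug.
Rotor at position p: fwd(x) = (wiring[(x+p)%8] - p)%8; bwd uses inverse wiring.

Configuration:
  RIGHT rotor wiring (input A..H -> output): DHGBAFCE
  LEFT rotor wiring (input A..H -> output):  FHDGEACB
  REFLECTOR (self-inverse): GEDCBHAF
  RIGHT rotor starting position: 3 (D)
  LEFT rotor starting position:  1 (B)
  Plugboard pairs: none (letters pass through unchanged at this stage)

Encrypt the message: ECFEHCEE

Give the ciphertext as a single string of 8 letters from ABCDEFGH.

Char 1 ('E'): step: R->4, L=1; E->plug->E->R->H->L->E->refl->B->L'->F->R'->H->plug->H
Char 2 ('C'): step: R->5, L=1; C->plug->C->R->H->L->E->refl->B->L'->F->R'->B->plug->B
Char 3 ('F'): step: R->6, L=1; F->plug->F->R->D->L->D->refl->C->L'->B->R'->D->plug->D
Char 4 ('E'): step: R->7, L=1; E->plug->E->R->C->L->F->refl->H->L'->E->R'->B->plug->B
Char 5 ('H'): step: R->0, L->2 (L advanced); H->plug->H->R->E->L->A->refl->G->L'->D->R'->A->plug->A
Char 6 ('C'): step: R->1, L=2; C->plug->C->R->A->L->B->refl->E->L'->B->R'->F->plug->F
Char 7 ('E'): step: R->2, L=2; E->plug->E->R->A->L->B->refl->E->L'->B->R'->G->plug->G
Char 8 ('E'): step: R->3, L=2; E->plug->E->R->B->L->E->refl->B->L'->A->R'->F->plug->F

Answer: HBDBAFGF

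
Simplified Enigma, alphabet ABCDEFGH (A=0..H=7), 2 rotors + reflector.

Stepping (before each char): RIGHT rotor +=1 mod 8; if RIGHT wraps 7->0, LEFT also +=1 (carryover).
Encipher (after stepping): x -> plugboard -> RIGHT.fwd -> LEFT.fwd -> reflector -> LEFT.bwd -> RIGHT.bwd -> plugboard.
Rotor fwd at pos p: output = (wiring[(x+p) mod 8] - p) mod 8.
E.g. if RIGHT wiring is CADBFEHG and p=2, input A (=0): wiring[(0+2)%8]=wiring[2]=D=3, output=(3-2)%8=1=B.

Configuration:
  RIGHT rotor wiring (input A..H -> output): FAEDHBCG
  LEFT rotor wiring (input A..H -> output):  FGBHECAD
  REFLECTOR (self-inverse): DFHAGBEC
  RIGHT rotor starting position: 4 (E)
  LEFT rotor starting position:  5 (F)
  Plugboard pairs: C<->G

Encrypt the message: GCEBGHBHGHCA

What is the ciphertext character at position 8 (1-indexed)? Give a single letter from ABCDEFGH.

Char 1 ('G'): step: R->5, L=5; G->plug->C->R->B->L->D->refl->A->L'->D->R'->E->plug->E
Char 2 ('C'): step: R->6, L=5; C->plug->G->R->B->L->D->refl->A->L'->D->R'->H->plug->H
Char 3 ('E'): step: R->7, L=5; E->plug->E->R->E->L->B->refl->F->L'->A->R'->F->plug->F
Char 4 ('B'): step: R->0, L->6 (L advanced); B->plug->B->R->A->L->C->refl->H->L'->C->R'->G->plug->C
Char 5 ('G'): step: R->1, L=6; G->plug->C->R->C->L->H->refl->C->L'->A->R'->E->plug->E
Char 6 ('H'): step: R->2, L=6; H->plug->H->R->G->L->G->refl->E->L'->H->R'->D->plug->D
Char 7 ('B'): step: R->3, L=6; B->plug->B->R->E->L->D->refl->A->L'->D->R'->E->plug->E
Char 8 ('H'): step: R->4, L=6; H->plug->H->R->H->L->E->refl->G->L'->G->R'->C->plug->G

G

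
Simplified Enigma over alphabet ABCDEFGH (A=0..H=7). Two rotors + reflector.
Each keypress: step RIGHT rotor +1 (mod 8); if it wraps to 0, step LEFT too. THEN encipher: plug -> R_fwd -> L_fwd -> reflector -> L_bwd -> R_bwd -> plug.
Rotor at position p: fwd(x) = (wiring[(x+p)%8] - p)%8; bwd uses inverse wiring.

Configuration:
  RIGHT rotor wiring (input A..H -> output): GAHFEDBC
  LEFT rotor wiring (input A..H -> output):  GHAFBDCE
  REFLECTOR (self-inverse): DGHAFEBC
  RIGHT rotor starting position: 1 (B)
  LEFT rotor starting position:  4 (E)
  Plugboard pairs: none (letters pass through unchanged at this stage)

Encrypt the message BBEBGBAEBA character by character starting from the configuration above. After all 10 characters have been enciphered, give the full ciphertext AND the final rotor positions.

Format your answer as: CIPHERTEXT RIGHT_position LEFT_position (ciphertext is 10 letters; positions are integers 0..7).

Char 1 ('B'): step: R->2, L=4; B->plug->B->R->D->L->A->refl->D->L'->F->R'->A->plug->A
Char 2 ('B'): step: R->3, L=4; B->plug->B->R->B->L->H->refl->C->L'->E->R'->H->plug->H
Char 3 ('E'): step: R->4, L=4; E->plug->E->R->C->L->G->refl->B->L'->H->R'->B->plug->B
Char 4 ('B'): step: R->5, L=4; B->plug->B->R->E->L->C->refl->H->L'->B->R'->D->plug->D
Char 5 ('G'): step: R->6, L=4; G->plug->G->R->G->L->E->refl->F->L'->A->R'->C->plug->C
Char 6 ('B'): step: R->7, L=4; B->plug->B->R->H->L->B->refl->G->L'->C->R'->H->plug->H
Char 7 ('A'): step: R->0, L->5 (L advanced); A->plug->A->R->G->L->A->refl->D->L'->F->R'->D->plug->D
Char 8 ('E'): step: R->1, L=5; E->plug->E->R->C->L->H->refl->C->L'->E->R'->C->plug->C
Char 9 ('B'): step: R->2, L=5; B->plug->B->R->D->L->B->refl->G->L'->A->R'->F->plug->F
Char 10 ('A'): step: R->3, L=5; A->plug->A->R->C->L->H->refl->C->L'->E->R'->H->plug->H
Final: ciphertext=AHBDCHDCFH, RIGHT=3, LEFT=5

Answer: AHBDCHDCFH 3 5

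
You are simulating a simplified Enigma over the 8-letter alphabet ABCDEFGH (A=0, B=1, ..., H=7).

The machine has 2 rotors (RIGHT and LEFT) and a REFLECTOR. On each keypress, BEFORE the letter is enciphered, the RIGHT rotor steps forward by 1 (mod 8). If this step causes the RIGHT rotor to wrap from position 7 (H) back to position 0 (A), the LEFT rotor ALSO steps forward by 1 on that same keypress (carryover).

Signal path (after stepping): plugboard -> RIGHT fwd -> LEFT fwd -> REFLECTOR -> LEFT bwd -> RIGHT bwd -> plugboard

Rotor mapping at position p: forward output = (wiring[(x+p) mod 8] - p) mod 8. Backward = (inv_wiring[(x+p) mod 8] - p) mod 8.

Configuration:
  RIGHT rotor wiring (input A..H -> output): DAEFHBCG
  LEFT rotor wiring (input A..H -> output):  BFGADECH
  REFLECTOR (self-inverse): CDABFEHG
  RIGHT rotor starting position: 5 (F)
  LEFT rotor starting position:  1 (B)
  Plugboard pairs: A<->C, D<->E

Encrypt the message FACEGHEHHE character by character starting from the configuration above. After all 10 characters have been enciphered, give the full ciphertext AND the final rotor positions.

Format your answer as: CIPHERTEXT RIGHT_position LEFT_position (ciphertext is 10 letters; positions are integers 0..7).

Char 1 ('F'): step: R->6, L=1; F->plug->F->R->H->L->A->refl->C->L'->D->R'->H->plug->H
Char 2 ('A'): step: R->7, L=1; A->plug->C->R->B->L->F->refl->E->L'->A->R'->F->plug->F
Char 3 ('C'): step: R->0, L->2 (L advanced); C->plug->A->R->D->L->C->refl->A->L'->E->R'->C->plug->A
Char 4 ('E'): step: R->1, L=2; E->plug->D->R->G->L->H->refl->G->L'->B->R'->F->plug->F
Char 5 ('G'): step: R->2, L=2; G->plug->G->R->B->L->G->refl->H->L'->G->R'->H->plug->H
Char 6 ('H'): step: R->3, L=2; H->plug->H->R->B->L->G->refl->H->L'->G->R'->C->plug->A
Char 7 ('E'): step: R->4, L=2; E->plug->D->R->C->L->B->refl->D->L'->H->R'->E->plug->D
Char 8 ('H'): step: R->5, L=2; H->plug->H->R->C->L->B->refl->D->L'->H->R'->F->plug->F
Char 9 ('H'): step: R->6, L=2; H->plug->H->R->D->L->C->refl->A->L'->E->R'->A->plug->C
Char 10 ('E'): step: R->7, L=2; E->plug->D->R->F->L->F->refl->E->L'->A->R'->F->plug->F
Final: ciphertext=HFAFHADFCF, RIGHT=7, LEFT=2

Answer: HFAFHADFCF 7 2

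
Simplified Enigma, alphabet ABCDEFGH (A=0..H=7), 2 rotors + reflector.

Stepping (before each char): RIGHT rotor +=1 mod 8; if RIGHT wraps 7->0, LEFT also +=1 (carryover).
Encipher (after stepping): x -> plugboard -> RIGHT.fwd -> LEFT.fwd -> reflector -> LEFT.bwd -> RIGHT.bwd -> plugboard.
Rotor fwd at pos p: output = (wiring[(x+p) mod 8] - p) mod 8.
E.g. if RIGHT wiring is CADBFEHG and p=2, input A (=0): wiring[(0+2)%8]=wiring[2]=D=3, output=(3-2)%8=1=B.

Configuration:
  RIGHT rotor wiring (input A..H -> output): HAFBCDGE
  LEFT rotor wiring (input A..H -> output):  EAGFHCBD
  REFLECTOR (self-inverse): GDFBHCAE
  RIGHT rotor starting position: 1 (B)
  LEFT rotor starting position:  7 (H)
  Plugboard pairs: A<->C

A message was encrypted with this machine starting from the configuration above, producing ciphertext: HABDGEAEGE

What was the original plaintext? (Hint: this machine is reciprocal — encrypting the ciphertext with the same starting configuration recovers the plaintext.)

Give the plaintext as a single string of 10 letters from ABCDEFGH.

Answer: FDGCHDFDCH

Derivation:
Char 1 ('H'): step: R->2, L=7; H->plug->H->R->G->L->D->refl->B->L'->C->R'->F->plug->F
Char 2 ('A'): step: R->3, L=7; A->plug->C->R->A->L->E->refl->H->L'->D->R'->D->plug->D
Char 3 ('B'): step: R->4, L=7; B->plug->B->R->H->L->C->refl->F->L'->B->R'->G->plug->G
Char 4 ('D'): step: R->5, L=7; D->plug->D->R->C->L->B->refl->D->L'->G->R'->A->plug->C
Char 5 ('G'): step: R->6, L=7; G->plug->G->R->E->L->G->refl->A->L'->F->R'->H->plug->H
Char 6 ('E'): step: R->7, L=7; E->plug->E->R->C->L->B->refl->D->L'->G->R'->D->plug->D
Char 7 ('A'): step: R->0, L->0 (L advanced); A->plug->C->R->F->L->C->refl->F->L'->D->R'->F->plug->F
Char 8 ('E'): step: R->1, L=0; E->plug->E->R->C->L->G->refl->A->L'->B->R'->D->plug->D
Char 9 ('G'): step: R->2, L=0; G->plug->G->R->F->L->C->refl->F->L'->D->R'->A->plug->C
Char 10 ('E'): step: R->3, L=0; E->plug->E->R->B->L->A->refl->G->L'->C->R'->H->plug->H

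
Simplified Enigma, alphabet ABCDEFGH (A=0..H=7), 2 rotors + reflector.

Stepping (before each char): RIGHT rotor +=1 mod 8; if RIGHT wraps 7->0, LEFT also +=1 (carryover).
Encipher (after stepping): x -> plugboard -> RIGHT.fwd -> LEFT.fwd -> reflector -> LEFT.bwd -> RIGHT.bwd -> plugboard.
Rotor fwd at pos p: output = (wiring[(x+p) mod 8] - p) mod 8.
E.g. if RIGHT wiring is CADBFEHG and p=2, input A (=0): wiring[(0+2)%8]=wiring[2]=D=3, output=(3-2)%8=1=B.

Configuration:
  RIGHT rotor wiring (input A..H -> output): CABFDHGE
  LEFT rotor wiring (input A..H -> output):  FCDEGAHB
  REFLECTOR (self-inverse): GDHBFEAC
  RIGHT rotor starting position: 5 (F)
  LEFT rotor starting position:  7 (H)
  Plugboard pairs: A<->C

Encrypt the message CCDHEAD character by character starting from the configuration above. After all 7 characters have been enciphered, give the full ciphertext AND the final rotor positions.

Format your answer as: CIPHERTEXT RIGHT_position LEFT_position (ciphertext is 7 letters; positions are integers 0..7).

Answer: GGHEDGB 4 0

Derivation:
Char 1 ('C'): step: R->6, L=7; C->plug->A->R->A->L->C->refl->H->L'->F->R'->G->plug->G
Char 2 ('C'): step: R->7, L=7; C->plug->A->R->F->L->H->refl->C->L'->A->R'->G->plug->G
Char 3 ('D'): step: R->0, L->0 (L advanced); D->plug->D->R->F->L->A->refl->G->L'->E->R'->H->plug->H
Char 4 ('H'): step: R->1, L=0; H->plug->H->R->B->L->C->refl->H->L'->G->R'->E->plug->E
Char 5 ('E'): step: R->2, L=0; E->plug->E->R->E->L->G->refl->A->L'->F->R'->D->plug->D
Char 6 ('A'): step: R->3, L=0; A->plug->C->R->E->L->G->refl->A->L'->F->R'->G->plug->G
Char 7 ('D'): step: R->4, L=0; D->plug->D->R->A->L->F->refl->E->L'->D->R'->B->plug->B
Final: ciphertext=GGHEDGB, RIGHT=4, LEFT=0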